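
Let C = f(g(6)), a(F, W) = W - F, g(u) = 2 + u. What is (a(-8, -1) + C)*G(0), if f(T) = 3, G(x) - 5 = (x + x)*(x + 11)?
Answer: 50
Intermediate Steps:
G(x) = 5 + 2*x*(11 + x) (G(x) = 5 + (x + x)*(x + 11) = 5 + (2*x)*(11 + x) = 5 + 2*x*(11 + x))
C = 3
(a(-8, -1) + C)*G(0) = ((-1 - 1*(-8)) + 3)*(5 + 2*0**2 + 22*0) = ((-1 + 8) + 3)*(5 + 2*0 + 0) = (7 + 3)*(5 + 0 + 0) = 10*5 = 50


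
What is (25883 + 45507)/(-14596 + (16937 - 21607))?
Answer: -35695/9633 ≈ -3.7055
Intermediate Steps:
(25883 + 45507)/(-14596 + (16937 - 21607)) = 71390/(-14596 - 4670) = 71390/(-19266) = 71390*(-1/19266) = -35695/9633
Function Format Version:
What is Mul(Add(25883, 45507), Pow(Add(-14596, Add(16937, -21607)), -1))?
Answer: Rational(-35695, 9633) ≈ -3.7055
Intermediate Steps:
Mul(Add(25883, 45507), Pow(Add(-14596, Add(16937, -21607)), -1)) = Mul(71390, Pow(Add(-14596, -4670), -1)) = Mul(71390, Pow(-19266, -1)) = Mul(71390, Rational(-1, 19266)) = Rational(-35695, 9633)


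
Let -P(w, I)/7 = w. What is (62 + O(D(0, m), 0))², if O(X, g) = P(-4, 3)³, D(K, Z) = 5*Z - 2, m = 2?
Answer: 484616196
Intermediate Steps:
P(w, I) = -7*w
D(K, Z) = -2 + 5*Z
O(X, g) = 21952 (O(X, g) = (-7*(-4))³ = 28³ = 21952)
(62 + O(D(0, m), 0))² = (62 + 21952)² = 22014² = 484616196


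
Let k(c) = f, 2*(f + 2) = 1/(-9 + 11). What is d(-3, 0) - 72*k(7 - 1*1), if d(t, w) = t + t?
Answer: 120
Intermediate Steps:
d(t, w) = 2*t
f = -7/4 (f = -2 + 1/(2*(-9 + 11)) = -2 + (½)/2 = -2 + (½)*(½) = -2 + ¼ = -7/4 ≈ -1.7500)
k(c) = -7/4
d(-3, 0) - 72*k(7 - 1*1) = 2*(-3) - 72*(-7/4) = -6 + 126 = 120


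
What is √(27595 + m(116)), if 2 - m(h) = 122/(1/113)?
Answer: √13811 ≈ 117.52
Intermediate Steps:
m(h) = -13784 (m(h) = 2 - 122/(1/113) = 2 - 122/1/113 = 2 - 122*113 = 2 - 1*13786 = 2 - 13786 = -13784)
√(27595 + m(116)) = √(27595 - 13784) = √13811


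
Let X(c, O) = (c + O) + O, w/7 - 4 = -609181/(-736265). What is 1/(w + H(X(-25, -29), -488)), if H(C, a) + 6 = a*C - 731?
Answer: 736265/29303929942 ≈ 2.5125e-5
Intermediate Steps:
w = 24879687/736265 (w = 28 + 7*(-609181/(-736265)) = 28 + 7*(-609181*(-1/736265)) = 28 + 7*(609181/736265) = 28 + 4264267/736265 = 24879687/736265 ≈ 33.792)
X(c, O) = c + 2*O (X(c, O) = (O + c) + O = c + 2*O)
H(C, a) = -737 + C*a (H(C, a) = -6 + (a*C - 731) = -6 + (C*a - 731) = -6 + (-731 + C*a) = -737 + C*a)
1/(w + H(X(-25, -29), -488)) = 1/(24879687/736265 + (-737 + (-25 + 2*(-29))*(-488))) = 1/(24879687/736265 + (-737 + (-25 - 58)*(-488))) = 1/(24879687/736265 + (-737 - 83*(-488))) = 1/(24879687/736265 + (-737 + 40504)) = 1/(24879687/736265 + 39767) = 1/(29303929942/736265) = 736265/29303929942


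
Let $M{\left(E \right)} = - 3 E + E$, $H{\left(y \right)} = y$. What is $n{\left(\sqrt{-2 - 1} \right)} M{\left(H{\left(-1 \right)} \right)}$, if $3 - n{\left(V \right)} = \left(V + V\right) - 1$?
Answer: $8 - 4 i \sqrt{3} \approx 8.0 - 6.9282 i$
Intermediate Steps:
$n{\left(V \right)} = 4 - 2 V$ ($n{\left(V \right)} = 3 - \left(\left(V + V\right) - 1\right) = 3 - \left(2 V - 1\right) = 3 - \left(-1 + 2 V\right) = 4 - 2 V$)
$M{\left(E \right)} = - 2 E$
$n{\left(\sqrt{-2 - 1} \right)} M{\left(H{\left(-1 \right)} \right)} = \left(4 - 2 \sqrt{-2 - 1}\right) \left(\left(-2\right) \left(-1\right)\right) = \left(4 - 2 \sqrt{-3}\right) 2 = \left(4 - 2 i \sqrt{3}\right) 2 = 8 - 4 i \sqrt{3}$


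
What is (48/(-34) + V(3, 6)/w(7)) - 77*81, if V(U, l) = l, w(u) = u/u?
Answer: -105951/17 ≈ -6232.4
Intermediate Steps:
w(u) = 1
(48/(-34) + V(3, 6)/w(7)) - 77*81 = (48/(-34) + 6/1) - 77*81 = (48*(-1/34) + 6*1) - 6237 = (-24/17 + 6) - 6237 = 78/17 - 6237 = -105951/17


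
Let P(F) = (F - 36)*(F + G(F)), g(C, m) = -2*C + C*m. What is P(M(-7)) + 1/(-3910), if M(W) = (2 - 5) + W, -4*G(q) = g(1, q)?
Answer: 1259019/3910 ≈ 322.00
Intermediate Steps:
G(q) = 1/2 - q/4 (G(q) = -(-2 + q)/4 = 1/2 - q/4)
M(W) = -3 + W
P(F) = (1/2 + 3*F/4)*(-36 + F) (P(F) = (F - 36)*(F + (1/2 - F/4)) = (-36 + F)*(1/2 + 3*F/4) = (1/2 + 3*F/4)*(-36 + F))
P(M(-7)) + 1/(-3910) = (-18 - 53*(-3 - 7)/2 + 3*(-3 - 7)**2/4) + 1/(-3910) = (-18 - 53/2*(-10) + (3/4)*(-10)**2) - 1/3910 = (-18 + 265 + (3/4)*100) - 1/3910 = (-18 + 265 + 75) - 1/3910 = 322 - 1/3910 = 1259019/3910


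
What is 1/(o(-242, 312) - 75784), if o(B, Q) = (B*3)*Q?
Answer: -1/302296 ≈ -3.3080e-6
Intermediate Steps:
o(B, Q) = 3*B*Q (o(B, Q) = (3*B)*Q = 3*B*Q)
1/(o(-242, 312) - 75784) = 1/(3*(-242)*312 - 75784) = 1/(-226512 - 75784) = 1/(-302296) = -1/302296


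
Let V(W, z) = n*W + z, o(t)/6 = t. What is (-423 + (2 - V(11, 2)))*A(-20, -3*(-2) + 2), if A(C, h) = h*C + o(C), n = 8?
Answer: 143080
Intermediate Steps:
o(t) = 6*t
V(W, z) = z + 8*W (V(W, z) = 8*W + z = z + 8*W)
A(C, h) = 6*C + C*h (A(C, h) = h*C + 6*C = C*h + 6*C = 6*C + C*h)
(-423 + (2 - V(11, 2)))*A(-20, -3*(-2) + 2) = (-423 + (2 - (2 + 8*11)))*(-20*(6 + (-3*(-2) + 2))) = (-423 + (2 - (2 + 88)))*(-20*(6 + (6 + 2))) = (-423 + (2 - 1*90))*(-20*(6 + 8)) = (-423 + (2 - 90))*(-20*14) = (-423 - 88)*(-280) = -511*(-280) = 143080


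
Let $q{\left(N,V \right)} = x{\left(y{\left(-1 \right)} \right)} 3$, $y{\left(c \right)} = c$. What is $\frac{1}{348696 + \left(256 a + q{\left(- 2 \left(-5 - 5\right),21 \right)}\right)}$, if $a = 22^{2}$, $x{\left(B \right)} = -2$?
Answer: $\frac{1}{472594} \approx 2.116 \cdot 10^{-6}$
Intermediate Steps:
$a = 484$
$q{\left(N,V \right)} = -6$ ($q{\left(N,V \right)} = \left(-2\right) 3 = -6$)
$\frac{1}{348696 + \left(256 a + q{\left(- 2 \left(-5 - 5\right),21 \right)}\right)} = \frac{1}{348696 + \left(256 \cdot 484 - 6\right)} = \frac{1}{348696 + \left(123904 - 6\right)} = \frac{1}{348696 + 123898} = \frac{1}{472594}$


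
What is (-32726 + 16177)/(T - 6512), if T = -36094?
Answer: 16549/42606 ≈ 0.38842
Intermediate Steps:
(-32726 + 16177)/(T - 6512) = (-32726 + 16177)/(-36094 - 6512) = -16549/(-42606) = -16549*(-1/42606) = 16549/42606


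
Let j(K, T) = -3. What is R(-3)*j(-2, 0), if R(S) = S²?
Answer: -27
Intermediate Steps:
R(-3)*j(-2, 0) = (-3)²*(-3) = 9*(-3) = -27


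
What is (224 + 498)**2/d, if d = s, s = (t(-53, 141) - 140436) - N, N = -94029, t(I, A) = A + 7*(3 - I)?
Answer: -260642/22937 ≈ -11.363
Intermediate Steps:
t(I, A) = 21 + A - 7*I (t(I, A) = A + (21 - 7*I) = 21 + A - 7*I)
s = -45874 (s = ((21 + 141 - 7*(-53)) - 140436) - 1*(-94029) = ((21 + 141 + 371) - 140436) + 94029 = (533 - 140436) + 94029 = -139903 + 94029 = -45874)
d = -45874
(224 + 498)**2/d = (224 + 498)**2/(-45874) = 722**2*(-1/45874) = 521284*(-1/45874) = -260642/22937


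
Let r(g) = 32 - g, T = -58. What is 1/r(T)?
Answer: 1/90 ≈ 0.011111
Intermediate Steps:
1/r(T) = 1/(32 - 1*(-58)) = 1/(32 + 58) = 1/90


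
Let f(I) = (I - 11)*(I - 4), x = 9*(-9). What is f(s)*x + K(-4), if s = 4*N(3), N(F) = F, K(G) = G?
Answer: -652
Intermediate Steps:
x = -81
s = 12 (s = 4*3 = 12)
f(I) = (-11 + I)*(-4 + I)
f(s)*x + K(-4) = (44 + 12**2 - 15*12)*(-81) - 4 = (44 + 144 - 180)*(-81) - 4 = 8*(-81) - 4 = -648 - 4 = -652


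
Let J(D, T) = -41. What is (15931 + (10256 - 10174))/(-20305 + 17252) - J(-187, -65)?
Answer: 109160/3053 ≈ 35.755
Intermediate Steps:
(15931 + (10256 - 10174))/(-20305 + 17252) - J(-187, -65) = (15931 + (10256 - 10174))/(-20305 + 17252) - 1*(-41) = (15931 + 82)/(-3053) + 41 = 16013*(-1/3053) + 41 = -16013/3053 + 41 = 109160/3053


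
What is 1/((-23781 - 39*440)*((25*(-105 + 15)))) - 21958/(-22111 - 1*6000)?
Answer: 2022710603611/2589508014750 ≈ 0.78112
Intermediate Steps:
1/((-23781 - 39*440)*((25*(-105 + 15)))) - 21958/(-22111 - 1*6000) = 1/((-23781 - 17160)*((25*(-90)))) - 21958/(-22111 - 6000) = 1/(-40941*(-2250)) - 21958/(-28111) = -1/40941*(-1/2250) - 21958*(-1/28111) = 1/92117250 + 21958/28111 = 2022710603611/2589508014750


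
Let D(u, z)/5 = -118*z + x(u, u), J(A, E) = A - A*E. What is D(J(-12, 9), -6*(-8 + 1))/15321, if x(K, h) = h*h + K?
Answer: 7260/5107 ≈ 1.4216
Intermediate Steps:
J(A, E) = A - A*E
x(K, h) = K + h² (x(K, h) = h² + K = K + h²)
D(u, z) = -590*z + 5*u + 5*u² (D(u, z) = 5*(-118*z + (u + u²)) = 5*(u + u² - 118*z) = -590*z + 5*u + 5*u²)
D(J(-12, 9), -6*(-8 + 1))/15321 = (-(-3540)*(-8 + 1) + 5*(-12*(1 - 1*9)) + 5*(-12*(1 - 1*9))²)/15321 = (-(-3540)*(-7) + 5*(-12*(1 - 9)) + 5*(-12*(1 - 9))²)*(1/15321) = (-590*42 + 5*(-12*(-8)) + 5*(-12*(-8))²)*(1/15321) = (-24780 + 5*96 + 5*96²)*(1/15321) = (-24780 + 480 + 5*9216)*(1/15321) = (-24780 + 480 + 46080)*(1/15321) = 21780*(1/15321) = 7260/5107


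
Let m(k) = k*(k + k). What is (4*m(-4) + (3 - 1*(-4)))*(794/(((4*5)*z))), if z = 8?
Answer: 10719/16 ≈ 669.94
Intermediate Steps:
m(k) = 2*k**2 (m(k) = k*(2*k) = 2*k**2)
(4*m(-4) + (3 - 1*(-4)))*(794/(((4*5)*z))) = (4*(2*(-4)**2) + (3 - 1*(-4)))*(794/(((4*5)*8))) = (4*(2*16) + (3 + 4))*(794/((20*8))) = (4*32 + 7)*(794/160) = (128 + 7)*(794*(1/160)) = 135*(397/80) = 10719/16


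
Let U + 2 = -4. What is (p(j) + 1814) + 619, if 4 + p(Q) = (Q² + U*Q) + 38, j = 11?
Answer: 2522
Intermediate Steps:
U = -6 (U = -2 - 4 = -6)
p(Q) = 34 + Q² - 6*Q (p(Q) = -4 + ((Q² - 6*Q) + 38) = -4 + (38 + Q² - 6*Q) = 34 + Q² - 6*Q)
(p(j) + 1814) + 619 = ((34 + 11² - 6*11) + 1814) + 619 = ((34 + 121 - 66) + 1814) + 619 = (89 + 1814) + 619 = 1903 + 619 = 2522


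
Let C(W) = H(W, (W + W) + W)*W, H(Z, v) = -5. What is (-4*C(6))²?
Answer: 14400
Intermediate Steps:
C(W) = -5*W
(-4*C(6))² = (-(-20)*6)² = (-4*(-30))² = 120² = 14400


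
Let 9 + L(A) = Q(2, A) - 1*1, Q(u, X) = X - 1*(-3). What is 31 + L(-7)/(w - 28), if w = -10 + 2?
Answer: 565/18 ≈ 31.389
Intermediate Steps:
Q(u, X) = 3 + X (Q(u, X) = X + 3 = 3 + X)
w = -8
L(A) = -7 + A (L(A) = -9 + ((3 + A) - 1*1) = -9 + ((3 + A) - 1) = -9 + (2 + A) = -7 + A)
31 + L(-7)/(w - 28) = 31 + (-7 - 7)/(-8 - 28) = 31 - 14/(-36) = 31 - 14*(-1/36) = 31 + 7/18 = 565/18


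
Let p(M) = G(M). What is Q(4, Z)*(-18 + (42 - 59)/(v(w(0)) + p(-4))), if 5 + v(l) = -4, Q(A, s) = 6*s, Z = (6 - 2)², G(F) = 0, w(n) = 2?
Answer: -4640/3 ≈ -1546.7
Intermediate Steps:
p(M) = 0
Z = 16 (Z = 4² = 16)
v(l) = -9 (v(l) = -5 - 4 = -9)
Q(4, Z)*(-18 + (42 - 59)/(v(w(0)) + p(-4))) = (6*16)*(-18 + (42 - 59)/(-9 + 0)) = 96*(-18 - 17/(-9)) = 96*(-18 - 17*(-⅑)) = 96*(-18 + 17/9) = 96*(-145/9) = -4640/3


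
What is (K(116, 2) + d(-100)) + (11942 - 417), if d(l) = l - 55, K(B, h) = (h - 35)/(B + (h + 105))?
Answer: 2535477/223 ≈ 11370.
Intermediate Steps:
K(B, h) = (-35 + h)/(105 + B + h) (K(B, h) = (-35 + h)/(B + (105 + h)) = (-35 + h)/(105 + B + h))
d(l) = -55 + l
(K(116, 2) + d(-100)) + (11942 - 417) = ((-35 + 2)/(105 + 116 + 2) + (-55 - 100)) + (11942 - 417) = (-33/223 - 155) + 11525 = -34598/223 + 11525 = 2535477/223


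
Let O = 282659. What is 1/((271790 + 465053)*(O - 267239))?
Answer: 1/11362119060 ≈ 8.8012e-11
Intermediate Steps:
1/((271790 + 465053)*(O - 267239)) = 1/((271790 + 465053)*(282659 - 267239)) = 1/(736843*15420) = 1/11362119060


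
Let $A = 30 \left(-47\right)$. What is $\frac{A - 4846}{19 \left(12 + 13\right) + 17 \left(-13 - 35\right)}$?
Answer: $\frac{6256}{341} \approx 18.346$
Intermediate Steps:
$A = -1410$
$\frac{A - 4846}{19 \left(12 + 13\right) + 17 \left(-13 - 35\right)} = \frac{-1410 - 4846}{19 \left(12 + 13\right) + 17 \left(-13 - 35\right)} = - \frac{6256}{19 \cdot 25 + 17 \left(-48\right)} = - \frac{6256}{475 - 816} = - \frac{6256}{-341} = \left(-6256\right) \left(- \frac{1}{341}\right) = \frac{6256}{341}$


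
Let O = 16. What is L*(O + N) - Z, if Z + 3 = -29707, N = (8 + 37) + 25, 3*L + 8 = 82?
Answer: 95494/3 ≈ 31831.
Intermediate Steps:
L = 74/3 (L = -8/3 + (⅓)*82 = -8/3 + 82/3 = 74/3 ≈ 24.667)
N = 70 (N = 45 + 25 = 70)
Z = -29710 (Z = -3 - 29707 = -29710)
L*(O + N) - Z = 74*(16 + 70)/3 - 1*(-29710) = (74/3)*86 + 29710 = 6364/3 + 29710 = 95494/3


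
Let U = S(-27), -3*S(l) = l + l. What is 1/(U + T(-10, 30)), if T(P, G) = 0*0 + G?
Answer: 1/48 ≈ 0.020833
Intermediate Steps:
T(P, G) = G (T(P, G) = 0 + G = G)
S(l) = -2*l/3 (S(l) = -(l + l)/3 = -2*l/3)
U = 18 (U = -⅔*(-27) = 18)
1/(U + T(-10, 30)) = 1/(18 + 30) = 1/48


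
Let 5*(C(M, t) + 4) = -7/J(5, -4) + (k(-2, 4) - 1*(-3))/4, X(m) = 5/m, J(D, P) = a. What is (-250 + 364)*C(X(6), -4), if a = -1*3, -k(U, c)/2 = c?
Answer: -4313/10 ≈ -431.30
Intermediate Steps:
k(U, c) = -2*c
a = -3
J(D, P) = -3
C(M, t) = -227/60 (C(M, t) = -4 + (-7/(-3) + (-2*4 - 1*(-3))/4)/5 = -4 + (-7*(-1/3) + (-8 + 3)*(1/4))/5 = -4 + (7/3 - 5*1/4)/5 = -4 + (7/3 - 5/4)/5 = -4 + (1/5)*(13/12) = -4 + 13/60 = -227/60)
(-250 + 364)*C(X(6), -4) = (-250 + 364)*(-227/60) = 114*(-227/60) = -4313/10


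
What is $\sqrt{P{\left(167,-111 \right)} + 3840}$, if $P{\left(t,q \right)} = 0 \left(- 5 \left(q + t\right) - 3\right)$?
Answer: $16 \sqrt{15} \approx 61.968$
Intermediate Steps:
$P{\left(t,q \right)} = 0$ ($P{\left(t,q \right)} = 0 \left(\left(- 5 q - 5 t\right) - 3\right) = 0 \left(-3 - 5 q - 5 t\right) = 0$)
$\sqrt{P{\left(167,-111 \right)} + 3840} = \sqrt{0 + 3840} = \sqrt{3840} = 16 \sqrt{15}$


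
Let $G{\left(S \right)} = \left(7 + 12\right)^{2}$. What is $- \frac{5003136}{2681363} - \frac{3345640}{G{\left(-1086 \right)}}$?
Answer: $- \frac{8972681439416}{967972043} \approx -9269.6$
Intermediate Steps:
$G{\left(S \right)} = 361$ ($G{\left(S \right)} = 19^{2} = 361$)
$- \frac{5003136}{2681363} - \frac{3345640}{G{\left(-1086 \right)}} = - \frac{5003136}{2681363} - \frac{3345640}{361} = - \frac{8972681439416}{967972043}$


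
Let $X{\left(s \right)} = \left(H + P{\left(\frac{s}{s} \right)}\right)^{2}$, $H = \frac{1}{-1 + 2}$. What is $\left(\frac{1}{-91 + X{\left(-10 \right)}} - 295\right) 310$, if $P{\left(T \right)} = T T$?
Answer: $- \frac{7956460}{87} \approx -91454.0$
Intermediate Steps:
$P{\left(T \right)} = T^{2}$
$H = 1$ ($H = 1^{-1} = 1$)
$X{\left(s \right)} = 4$ ($X{\left(s \right)} = \left(1 + \left(\frac{s}{s}\right)^{2}\right)^{2} = \left(1 + 1^{2}\right)^{2} = \left(1 + 1\right)^{2} = 2^{2} = 4$)
$\left(\frac{1}{-91 + X{\left(-10 \right)}} - 295\right) 310 = \left(\frac{1}{-91 + 4} - 295\right) 310 = \left(\frac{1}{-87} - 295\right) 310 = \left(- \frac{1}{87} - 295\right) 310 = \left(- \frac{25666}{87}\right) 310 = - \frac{7956460}{87}$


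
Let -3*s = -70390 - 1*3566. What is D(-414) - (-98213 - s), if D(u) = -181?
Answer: 122684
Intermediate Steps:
s = 24652 (s = -(-70390 - 1*3566)/3 = -(-70390 - 3566)/3 = -⅓*(-73956) = 24652)
D(-414) - (-98213 - s) = -181 - (-98213 - 1*24652) = -181 - (-98213 - 24652) = -181 - 1*(-122865) = -181 + 122865 = 122684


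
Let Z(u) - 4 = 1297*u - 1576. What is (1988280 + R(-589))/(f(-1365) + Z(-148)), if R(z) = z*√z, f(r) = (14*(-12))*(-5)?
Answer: -248535/24086 + 589*I*√589/192688 ≈ -10.319 + 0.074185*I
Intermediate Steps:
f(r) = 840 (f(r) = -168*(-5) = 840)
Z(u) = -1572 + 1297*u (Z(u) = 4 + (1297*u - 1576) = 4 + (-1576 + 1297*u) = -1572 + 1297*u)
R(z) = z^(3/2)
(1988280 + R(-589))/(f(-1365) + Z(-148)) = (1988280 + (-589)^(3/2))/(840 + (-1572 + 1297*(-148))) = (1988280 - 589*I*√589)/(840 + (-1572 - 191956)) = (1988280 - 589*I*√589)/(840 - 193528) = (1988280 - 589*I*√589)/(-192688) = (1988280 - 589*I*√589)*(-1/192688) = -248535/24086 + 589*I*√589/192688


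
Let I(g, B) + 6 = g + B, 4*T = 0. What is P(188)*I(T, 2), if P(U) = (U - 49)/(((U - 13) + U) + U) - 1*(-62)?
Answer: -137204/551 ≈ -249.01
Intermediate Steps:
T = 0 (T = (1/4)*0 = 0)
I(g, B) = -6 + B + g (I(g, B) = -6 + (g + B) = -6 + (B + g) = -6 + B + g)
P(U) = 62 + (-49 + U)/(-13 + 3*U) (P(U) = (-49 + U)/(((-13 + U) + U) + U) + 62 = (-49 + U)/((-13 + 2*U) + U) + 62 = (-49 + U)/(-13 + 3*U) + 62 = 62 + (-49 + U)/(-13 + 3*U))
P(188)*I(T, 2) = ((-855 + 187*188)/(-13 + 3*188))*(-6 + 2 + 0) = ((-855 + 35156)/(-13 + 564))*(-4) = (34301/551)*(-4) = -137204/551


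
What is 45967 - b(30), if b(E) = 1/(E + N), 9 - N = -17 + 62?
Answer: 275803/6 ≈ 45967.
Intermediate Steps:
N = -36 (N = 9 - (-17 + 62) = 9 - 1*45 = 9 - 45 = -36)
b(E) = 1/(-36 + E) (b(E) = 1/(E - 36) = 1/(-36 + E))
45967 - b(30) = 45967 - 1/(-36 + 30) = 45967 - 1/(-6) = 45967 - 1*(-⅙) = 45967 + ⅙ = 275803/6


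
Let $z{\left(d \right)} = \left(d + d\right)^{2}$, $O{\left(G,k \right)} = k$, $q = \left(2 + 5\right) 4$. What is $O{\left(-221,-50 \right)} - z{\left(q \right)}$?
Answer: $-3186$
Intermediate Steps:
$q = 28$ ($q = 7 \cdot 4 = 28$)
$z{\left(d \right)} = 4 d^{2}$ ($z{\left(d \right)} = \left(2 d\right)^{2} = 4 d^{2}$)
$O{\left(-221,-50 \right)} - z{\left(q \right)} = -50 - 4 \cdot 28^{2} = -50 - 4 \cdot 784 = -50 - 3136 = -3186$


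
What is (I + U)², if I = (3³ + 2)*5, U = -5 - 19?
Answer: 14641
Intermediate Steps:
U = -24
I = 145 (I = (27 + 2)*5 = 29*5 = 145)
(I + U)² = (145 - 24)² = 121² = 14641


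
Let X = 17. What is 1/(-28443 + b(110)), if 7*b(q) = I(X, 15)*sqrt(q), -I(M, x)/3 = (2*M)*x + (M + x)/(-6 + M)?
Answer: -104291/2946859833 + 806*sqrt(110)/2946859833 ≈ -3.2522e-5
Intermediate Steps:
I(M, x) = -6*M*x - 3*(M + x)/(-6 + M) (I(M, x) = -3*((2*M)*x + (M + x)/(-6 + M)) = -3*(2*M*x + (M + x)/(-6 + M)) = -3*((M + x)/(-6 + M) + 2*M*x) = -6*M*x - 3*(M + x)/(-6 + M))
b(q) = -2418*sqrt(q)/11 (b(q) = ((3*(-1*17 - 1*15 - 2*15*17**2 + 12*17*15)/(-6 + 17))*sqrt(q))/7 = ((3*(-17 - 15 - 2*15*289 + 3060)/11)*sqrt(q))/7 = ((3*(1/11)*(-17 - 15 - 8670 + 3060))*sqrt(q))/7 = ((3*(1/11)*(-5642))*sqrt(q))/7 = (-16926*sqrt(q)/11)/7 = -2418*sqrt(q)/11)
1/(-28443 + b(110)) = 1/(-28443 - 2418*sqrt(110)/11)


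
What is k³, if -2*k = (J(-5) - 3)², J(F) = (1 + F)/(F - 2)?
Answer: -24137569/941192 ≈ -25.646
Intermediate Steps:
J(F) = (1 + F)/(-2 + F)
k = -289/98 (k = -((1 - 5)/(-2 - 5) - 3)²/2 = -(-4/(-7) - 3)²/2 = -(-⅐*(-4) - 3)²/2 = -(4/7 - 3)²/2 = -(-17/7)²/2 = -½*289/49 = -289/98 ≈ -2.9490)
k³ = (-289/98)³ = -24137569/941192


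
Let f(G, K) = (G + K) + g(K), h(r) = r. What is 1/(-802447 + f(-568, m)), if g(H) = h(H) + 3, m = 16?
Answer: -1/802980 ≈ -1.2454e-6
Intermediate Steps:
g(H) = 3 + H (g(H) = H + 3 = 3 + H)
f(G, K) = 3 + G + 2*K (f(G, K) = (G + K) + (3 + K) = 3 + G + 2*K)
1/(-802447 + f(-568, m)) = 1/(-802447 + (3 - 568 + 2*16)) = 1/(-802447 + (3 - 568 + 32)) = 1/(-802447 - 533) = 1/(-802980) = -1/802980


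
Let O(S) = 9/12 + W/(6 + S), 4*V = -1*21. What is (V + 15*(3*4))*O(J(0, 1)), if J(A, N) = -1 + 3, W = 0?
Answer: 2097/16 ≈ 131.06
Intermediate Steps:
J(A, N) = 2
V = -21/4 (V = (-1*21)/4 = (¼)*(-21) = -21/4 ≈ -5.2500)
O(S) = ¾ (O(S) = 9/12 + 0/(6 + S) = 9*(1/12) + 0 = ¾ + 0 = ¾)
(V + 15*(3*4))*O(J(0, 1)) = (-21/4 + 15*(3*4))*(¾) = (-21/4 + 15*12)*(¾) = (-21/4 + 180)*(¾) = (699/4)*(¾) = 2097/16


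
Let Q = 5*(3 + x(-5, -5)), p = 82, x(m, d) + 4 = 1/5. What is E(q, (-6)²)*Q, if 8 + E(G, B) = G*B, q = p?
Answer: -11776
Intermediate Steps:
x(m, d) = -19/5 (x(m, d) = -4 + 1/5 = -4 + ⅕ = -19/5)
q = 82
Q = -4 (Q = 5*(3 - 19/5) = 5*(-⅘) = -4)
E(G, B) = -8 + B*G (E(G, B) = -8 + G*B = -8 + B*G)
E(q, (-6)²)*Q = (-8 + (-6)²*82)*(-4) = (-8 + 36*82)*(-4) = (-8 + 2952)*(-4) = 2944*(-4) = -11776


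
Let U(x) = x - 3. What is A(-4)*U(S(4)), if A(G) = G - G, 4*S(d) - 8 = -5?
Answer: 0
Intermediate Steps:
S(d) = 3/4 (S(d) = 2 + (1/4)*(-5) = 2 - 5/4 = 3/4)
U(x) = -3 + x
A(G) = 0
A(-4)*U(S(4)) = 0*(-3 + 3/4) = 0*(-9/4) = 0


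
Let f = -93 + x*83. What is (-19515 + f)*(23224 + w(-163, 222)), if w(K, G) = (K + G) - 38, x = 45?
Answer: -368967885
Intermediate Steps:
w(K, G) = -38 + G + K (w(K, G) = (G + K) - 38 = -38 + G + K)
f = 3642 (f = -93 + 45*83 = -93 + 3735 = 3642)
(-19515 + f)*(23224 + w(-163, 222)) = (-19515 + 3642)*(23224 + (-38 + 222 - 163)) = -15873*(23224 + 21) = -15873*23245 = -368967885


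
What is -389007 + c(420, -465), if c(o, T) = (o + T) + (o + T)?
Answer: -389097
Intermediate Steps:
c(o, T) = 2*T + 2*o (c(o, T) = (T + o) + (T + o) = 2*T + 2*o)
-389007 + c(420, -465) = -389007 + (2*(-465) + 2*420) = -389007 + (-930 + 840) = -389007 - 90 = -389097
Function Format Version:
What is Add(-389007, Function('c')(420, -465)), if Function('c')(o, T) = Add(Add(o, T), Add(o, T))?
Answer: -389097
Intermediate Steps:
Function('c')(o, T) = Add(Mul(2, T), Mul(2, o)) (Function('c')(o, T) = Add(Add(T, o), Add(T, o)) = Add(Mul(2, T), Mul(2, o)))
Add(-389007, Function('c')(420, -465)) = Add(-389007, Add(Mul(2, -465), Mul(2, 420))) = Add(-389007, Add(-930, 840)) = Add(-389007, -90) = -389097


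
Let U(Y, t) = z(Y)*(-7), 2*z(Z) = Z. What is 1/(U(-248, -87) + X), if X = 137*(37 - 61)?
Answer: -1/2420 ≈ -0.00041322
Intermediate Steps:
z(Z) = Z/2
X = -3288 (X = 137*(-24) = -3288)
U(Y, t) = -7*Y/2 (U(Y, t) = (Y/2)*(-7) = -7*Y/2)
1/(U(-248, -87) + X) = 1/(-7/2*(-248) - 3288) = 1/(868 - 3288) = 1/(-2420) = -1/2420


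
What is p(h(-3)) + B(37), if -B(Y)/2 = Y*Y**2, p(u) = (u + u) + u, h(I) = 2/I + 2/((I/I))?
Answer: -101302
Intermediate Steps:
h(I) = 2 + 2/I (h(I) = 2/I + 2/1 = 2/I + 2*1 = 2/I + 2 = 2 + 2/I)
p(u) = 3*u (p(u) = 2*u + u = 3*u)
B(Y) = -2*Y**3 (B(Y) = -2*Y*Y**2 = -2*Y**3)
p(h(-3)) + B(37) = 3*(2 + 2/(-3)) - 2*37**3 = 3*(2 + 2*(-1/3)) - 2*50653 = 3*(2 - 2/3) - 101306 = 3*(4/3) - 101306 = 4 - 101306 = -101302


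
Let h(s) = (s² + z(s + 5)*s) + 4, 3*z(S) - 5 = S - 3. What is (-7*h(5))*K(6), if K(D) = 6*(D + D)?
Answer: -24696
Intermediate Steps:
K(D) = 12*D (K(D) = 6*(2*D) = 12*D)
z(S) = ⅔ + S/3 (z(S) = 5/3 + (S - 3)/3 = 5/3 + (-3 + S)/3 = 5/3 + (-1 + S/3) = ⅔ + S/3)
h(s) = 4 + s² + s*(7/3 + s/3) (h(s) = (s² + (⅔ + (s + 5)/3)*s) + 4 = (s² + (⅔ + (5 + s)/3)*s) + 4 = (s² + (⅔ + (5/3 + s/3))*s) + 4 = (s² + (7/3 + s/3)*s) + 4 = (s² + s*(7/3 + s/3)) + 4 = 4 + s² + s*(7/3 + s/3))
(-7*h(5))*K(6) = (-7*(4 + (4/3)*5² + (7/3)*5))*(12*6) = -7*(4 + (4/3)*25 + 35/3)*72 = -7*(4 + 100/3 + 35/3)*72 = -7*49*72 = -343*72 = -24696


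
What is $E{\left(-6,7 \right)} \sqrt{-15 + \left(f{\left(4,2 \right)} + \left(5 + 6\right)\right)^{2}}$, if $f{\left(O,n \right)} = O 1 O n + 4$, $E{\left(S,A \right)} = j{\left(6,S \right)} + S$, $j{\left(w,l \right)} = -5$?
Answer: $- 11 \sqrt{2194} \approx -515.24$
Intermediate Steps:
$E{\left(S,A \right)} = -5 + S$
$f{\left(O,n \right)} = 4 + n O^{2}$ ($f{\left(O,n \right)} = O O n + 4 = n O^{2} + 4 = 4 + n O^{2}$)
$E{\left(-6,7 \right)} \sqrt{-15 + \left(f{\left(4,2 \right)} + \left(5 + 6\right)\right)^{2}} = \left(-5 - 6\right) \sqrt{-15 + \left(\left(4 + 2 \cdot 4^{2}\right) + \left(5 + 6\right)\right)^{2}} = - 11 \sqrt{-15 + \left(\left(4 + 2 \cdot 16\right) + 11\right)^{2}} = - 11 \sqrt{-15 + \left(\left(4 + 32\right) + 11\right)^{2}} = - 11 \sqrt{-15 + \left(36 + 11\right)^{2}} = - 11 \sqrt{-15 + 47^{2}} = - 11 \sqrt{-15 + 2209} = - 11 \sqrt{2194}$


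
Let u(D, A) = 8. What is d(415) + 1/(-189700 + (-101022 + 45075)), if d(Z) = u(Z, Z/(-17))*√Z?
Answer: -1/245647 + 8*√415 ≈ 162.97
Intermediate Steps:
d(Z) = 8*√Z
d(415) + 1/(-189700 + (-101022 + 45075)) = 8*√415 + 1/(-189700 + (-101022 + 45075)) = 8*√415 + 1/(-189700 - 55947) = 8*√415 + 1/(-245647) = 8*√415 - 1/245647 = -1/245647 + 8*√415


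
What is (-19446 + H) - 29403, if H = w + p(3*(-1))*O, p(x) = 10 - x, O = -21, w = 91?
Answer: -49031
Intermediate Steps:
H = -182 (H = 91 + (10 - 3*(-1))*(-21) = 91 + (10 - 1*(-3))*(-21) = 91 + (10 + 3)*(-21) = 91 + 13*(-21) = 91 - 273 = -182)
(-19446 + H) - 29403 = (-19446 - 182) - 29403 = -19628 - 29403 = -49031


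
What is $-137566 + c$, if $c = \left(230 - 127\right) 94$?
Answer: $-127884$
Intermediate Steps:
$c = 9682$ ($c = 103 \cdot 94 = 9682$)
$-137566 + c = -137566 + 9682 = -127884$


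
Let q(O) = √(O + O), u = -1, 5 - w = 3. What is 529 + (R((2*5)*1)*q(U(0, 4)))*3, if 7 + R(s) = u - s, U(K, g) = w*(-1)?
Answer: 529 - 108*I ≈ 529.0 - 108.0*I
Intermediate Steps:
w = 2 (w = 5 - 1*3 = 5 - 3 = 2)
U(K, g) = -2 (U(K, g) = 2*(-1) = -2)
R(s) = -8 - s (R(s) = -7 + (-1 - s) = -8 - s)
q(O) = √2*√O (q(O) = √(2*O) = √2*√O)
529 + (R((2*5)*1)*q(U(0, 4)))*3 = 529 + ((-8 - 2*5)*(√2*√(-2)))*3 = 529 + ((-8 - 10)*(√2*(I*√2)))*3 = 529 + ((-8 - 1*10)*(2*I))*3 = 529 + ((-8 - 10)*(2*I))*3 = 529 - 36*I*3 = 529 - 108*I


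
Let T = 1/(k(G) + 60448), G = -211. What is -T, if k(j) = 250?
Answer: -1/60698 ≈ -1.6475e-5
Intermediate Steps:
T = 1/60698 (T = 1/(250 + 60448) = 1/60698 ≈ 1.6475e-5)
-T = -1*1/60698 = -1/60698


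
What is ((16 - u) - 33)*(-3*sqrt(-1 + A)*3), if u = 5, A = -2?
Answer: 198*I*sqrt(3) ≈ 342.95*I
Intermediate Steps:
((16 - u) - 33)*(-3*sqrt(-1 + A)*3) = ((16 - 1*5) - 33)*(-3*sqrt(-1 - 2)*3) = ((16 - 5) - 33)*(-3*I*sqrt(3)*3) = (11 - 33)*(-3*I*sqrt(3)*3) = -22*(-3*I*sqrt(3))*3 = -(-198)*I*sqrt(3) = 198*I*sqrt(3)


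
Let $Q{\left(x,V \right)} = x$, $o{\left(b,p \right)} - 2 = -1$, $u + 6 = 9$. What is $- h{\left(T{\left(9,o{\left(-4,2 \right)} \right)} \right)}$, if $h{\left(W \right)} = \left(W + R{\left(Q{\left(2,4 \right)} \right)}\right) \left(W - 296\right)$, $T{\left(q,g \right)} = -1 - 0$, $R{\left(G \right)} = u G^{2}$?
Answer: $3267$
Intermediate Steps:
$u = 3$ ($u = -6 + 9 = 3$)
$o{\left(b,p \right)} = 1$ ($o{\left(b,p \right)} = 2 - 1 = 1$)
$R{\left(G \right)} = 3 G^{2}$
$T{\left(q,g \right)} = -1$ ($T{\left(q,g \right)} = -1 + 0 = -1$)
$h{\left(W \right)} = \left(-296 + W\right) \left(12 + W\right)$ ($h{\left(W \right)} = \left(W + 3 \cdot 2^{2}\right) \left(W - 296\right) = \left(W + 3 \cdot 4\right) \left(-296 + W\right) = \left(W + 12\right) \left(-296 + W\right) = \left(12 + W\right) \left(-296 + W\right) = \left(-296 + W\right) \left(12 + W\right)$)
$- h{\left(T{\left(9,o{\left(-4,2 \right)} \right)} \right)} = - (-3552 + \left(-1\right)^{2} - -284) = - (-3552 + 1 + 284) = \left(-1\right) \left(-3267\right) = 3267$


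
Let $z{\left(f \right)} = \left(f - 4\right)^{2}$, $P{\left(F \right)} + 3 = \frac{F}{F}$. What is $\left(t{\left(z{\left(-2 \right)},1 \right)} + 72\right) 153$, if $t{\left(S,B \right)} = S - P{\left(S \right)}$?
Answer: $16830$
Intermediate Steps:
$P{\left(F \right)} = -2$ ($P{\left(F \right)} = -3 + \frac{F}{F} = -3 + 1 = -2$)
$z{\left(f \right)} = \left(-4 + f\right)^{2}$
$t{\left(S,B \right)} = 2 + S$ ($t{\left(S,B \right)} = S - -2 = S + 2 = 2 + S$)
$\left(t{\left(z{\left(-2 \right)},1 \right)} + 72\right) 153 = \left(\left(2 + \left(-4 - 2\right)^{2}\right) + 72\right) 153 = \left(\left(2 + \left(-6\right)^{2}\right) + 72\right) 153 = \left(\left(2 + 36\right) + 72\right) 153 = \left(38 + 72\right) 153 = 110 \cdot 153 = 16830$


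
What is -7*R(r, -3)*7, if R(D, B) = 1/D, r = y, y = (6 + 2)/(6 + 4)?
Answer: -245/4 ≈ -61.250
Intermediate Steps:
y = ⅘ (y = 8/10 = 8*(⅒) = ⅘ ≈ 0.80000)
r = ⅘ ≈ 0.80000
-7*R(r, -3)*7 = -7/⅘*7 = -7*5/4*7 = -35/4*7 = -245/4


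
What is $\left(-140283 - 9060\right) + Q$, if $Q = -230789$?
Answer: $-380132$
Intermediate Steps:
$\left(-140283 - 9060\right) + Q = \left(-140283 - 9060\right) - 230789 = -149343 - 230789 = -380132$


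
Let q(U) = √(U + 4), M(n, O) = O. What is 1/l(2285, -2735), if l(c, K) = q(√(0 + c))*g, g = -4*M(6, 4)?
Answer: -1/(16*√(4 + √2285)) ≈ -0.0086838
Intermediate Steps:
g = -16 (g = -4*4 = -16)
q(U) = √(4 + U)
l(c, K) = -16*√(4 + √c) (l(c, K) = √(4 + √(0 + c))*(-16) = √(4 + √c)*(-16) = -16*√(4 + √c))
1/l(2285, -2735) = 1/(-16*√(4 + √2285)) = -1/(16*√(4 + √2285))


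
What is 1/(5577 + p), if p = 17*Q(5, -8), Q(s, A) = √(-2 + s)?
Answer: 1859/10367354 - 17*√3/31102062 ≈ 0.00017837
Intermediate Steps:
p = 17*√3 (p = 17*√(-2 + 5) = 17*√3 ≈ 29.445)
1/(5577 + p) = 1/(5577 + 17*√3)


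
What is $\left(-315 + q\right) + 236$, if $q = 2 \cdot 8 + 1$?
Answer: $-62$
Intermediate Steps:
$q = 17$ ($q = 16 + 1 = 17$)
$\left(-315 + q\right) + 236 = \left(-315 + 17\right) + 236 = -298 + 236 = -62$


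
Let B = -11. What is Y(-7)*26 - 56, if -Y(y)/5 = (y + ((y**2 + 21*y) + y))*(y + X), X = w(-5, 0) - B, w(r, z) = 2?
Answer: 87304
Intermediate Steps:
X = 13 (X = 2 - 1*(-11) = 2 + 11 = 13)
Y(y) = -5*(13 + y)*(y**2 + 23*y) (Y(y) = -5*(y + ((y**2 + 21*y) + y))*(y + 13) = -5*(y + (y**2 + 22*y))*(13 + y) = -5*(y**2 + 23*y)*(13 + y) = -5*(13 + y)*(y**2 + 23*y))
Y(-7)*26 - 56 = -5*(-7)*(299 + (-7)**2 + 36*(-7))*26 - 56 = -5*(-7)*(299 + 49 - 252)*26 - 56 = -5*(-7)*96*26 - 56 = 3360*26 - 56 = 87360 - 56 = 87304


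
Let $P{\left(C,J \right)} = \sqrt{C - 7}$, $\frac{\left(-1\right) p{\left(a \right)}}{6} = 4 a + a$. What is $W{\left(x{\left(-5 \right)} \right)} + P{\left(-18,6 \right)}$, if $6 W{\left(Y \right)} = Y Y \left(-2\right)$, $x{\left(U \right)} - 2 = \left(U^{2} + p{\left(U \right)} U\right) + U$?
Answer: $- \frac{529984}{3} + 5 i \approx -1.7666 \cdot 10^{5} + 5.0 i$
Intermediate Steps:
$p{\left(a \right)} = - 30 a$ ($p{\left(a \right)} = - 6 \left(4 a + a\right) = - 6 \cdot 5 a = - 30 a$)
$P{\left(C,J \right)} = \sqrt{-7 + C}$
$x{\left(U \right)} = 2 + U - 29 U^{2}$ ($x{\left(U \right)} = 2 + \left(\left(U^{2} + - 30 U U\right) + U\right) = 2 + \left(\left(U^{2} - 30 U^{2}\right) + U\right) = 2 - \left(- U + 29 U^{2}\right) = 2 + U - 29 U^{2}$)
$W{\left(Y \right)} = - \frac{Y^{2}}{3}$ ($W{\left(Y \right)} = \frac{Y Y \left(-2\right)}{6} = \frac{Y^{2} \left(-2\right)}{6} = \frac{\left(-2\right) Y^{2}}{6} = - \frac{Y^{2}}{3}$)
$W{\left(x{\left(-5 \right)} \right)} + P{\left(-18,6 \right)} = - \frac{\left(2 - 5 - 29 \left(-5\right)^{2}\right)^{2}}{3} + \sqrt{-7 - 18} = - \frac{\left(2 - 5 - 725\right)^{2}}{3} + \sqrt{-25} = - \frac{\left(2 - 5 - 725\right)^{2}}{3} + 5 i = - \frac{\left(-728\right)^{2}}{3} + 5 i = \left(- \frac{1}{3}\right) 529984 + 5 i = - \frac{529984}{3} + 5 i$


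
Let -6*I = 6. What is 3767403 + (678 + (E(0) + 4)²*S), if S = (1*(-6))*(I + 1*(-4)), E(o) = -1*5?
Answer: 3768111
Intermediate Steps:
I = -1 (I = -⅙*6 = -1)
E(o) = -5
S = 30 (S = (1*(-6))*(-1 + 1*(-4)) = -6*(-1 - 4) = -6*(-5) = 30)
3767403 + (678 + (E(0) + 4)²*S) = 3767403 + (678 + (-5 + 4)²*30) = 3767403 + (678 + (-1)²*30) = 3767403 + (678 + 1*30) = 3767403 + (678 + 30) = 3767403 + 708 = 3768111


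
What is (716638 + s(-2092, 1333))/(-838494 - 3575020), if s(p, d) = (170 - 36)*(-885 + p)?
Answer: -158860/2206757 ≈ -0.071988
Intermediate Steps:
s(p, d) = -118590 + 134*p (s(p, d) = 134*(-885 + p) = -118590 + 134*p)
(716638 + s(-2092, 1333))/(-838494 - 3575020) = (716638 + (-118590 + 134*(-2092)))/(-838494 - 3575020) = (716638 + (-118590 - 280328))/(-4413514) = (716638 - 398918)*(-1/4413514) = 317720*(-1/4413514) = -158860/2206757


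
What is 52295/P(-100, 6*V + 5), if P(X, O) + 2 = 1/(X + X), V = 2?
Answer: -10459000/401 ≈ -26082.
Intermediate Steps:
P(X, O) = -2 + 1/(2*X) (P(X, O) = -2 + 1/(X + X) = -2 + 1/(2*X))
52295/P(-100, 6*V + 5) = 52295/(-2 + (½)/(-100)) = 52295/(-2 + (½)*(-1/100)) = 52295/(-2 - 1/200) = 52295/(-401/200) = 52295*(-200/401) = -10459000/401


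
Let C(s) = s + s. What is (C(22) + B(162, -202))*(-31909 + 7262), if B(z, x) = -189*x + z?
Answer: -946050448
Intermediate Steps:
B(z, x) = z - 189*x
C(s) = 2*s
(C(22) + B(162, -202))*(-31909 + 7262) = (2*22 + (162 - 189*(-202)))*(-31909 + 7262) = (44 + (162 + 38178))*(-24647) = (44 + 38340)*(-24647) = 38384*(-24647) = -946050448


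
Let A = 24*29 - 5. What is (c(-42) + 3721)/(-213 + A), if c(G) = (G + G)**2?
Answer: 10777/478 ≈ 22.546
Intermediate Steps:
A = 691 (A = 696 - 5 = 691)
c(G) = 4*G**2 (c(G) = (2*G)**2 = 4*G**2)
(c(-42) + 3721)/(-213 + A) = (4*(-42)**2 + 3721)/(-213 + 691) = (4*1764 + 3721)/478 = (7056 + 3721)*(1/478) = 10777*(1/478) = 10777/478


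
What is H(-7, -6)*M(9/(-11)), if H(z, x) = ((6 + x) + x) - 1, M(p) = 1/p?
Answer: 77/9 ≈ 8.5556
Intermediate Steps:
H(z, x) = 5 + 2*x (H(z, x) = (6 + 2*x) - 1 = 5 + 2*x)
H(-7, -6)*M(9/(-11)) = (5 + 2*(-6))/((9/(-11))) = (5 - 12)/((9*(-1/11))) = -7/(-9/11) = -7*(-11/9) = 77/9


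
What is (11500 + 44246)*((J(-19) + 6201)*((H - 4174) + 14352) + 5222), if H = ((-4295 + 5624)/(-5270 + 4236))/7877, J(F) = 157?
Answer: 1335643089804846378/370219 ≈ 3.6077e+12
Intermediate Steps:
H = -1329/8144818 (H = (1329/(-1034))*(1/7877) = (1329*(-1/1034))*(1/7877) = -1329/1034*1/7877 = -1329/8144818 ≈ -0.00016317)
(11500 + 44246)*((J(-19) + 6201)*((H - 4174) + 14352) + 5222) = (11500 + 44246)*((157 + 6201)*((-1329/8144818 - 4174) + 14352) + 5222) = 55746*(6358*(-33996471661/8144818 + 14352) + 5222) = 55746*(6358*(82897956275/8144818) + 5222) = 55746*(23957509363475/370219 + 5222) = 55746*(23959442647093/370219) = 1335643089804846378/370219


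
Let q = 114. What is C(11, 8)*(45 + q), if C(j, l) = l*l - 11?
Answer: 8427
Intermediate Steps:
C(j, l) = -11 + l**2 (C(j, l) = l**2 - 11 = -11 + l**2)
C(11, 8)*(45 + q) = (-11 + 8**2)*(45 + 114) = (-11 + 64)*159 = 53*159 = 8427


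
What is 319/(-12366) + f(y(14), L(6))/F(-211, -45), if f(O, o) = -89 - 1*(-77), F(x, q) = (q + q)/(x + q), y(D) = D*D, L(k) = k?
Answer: -2112059/61830 ≈ -34.159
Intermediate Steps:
y(D) = D²
F(x, q) = 2*q/(q + x) (F(x, q) = (2*q)/(q + x) = 2*q/(q + x))
f(O, o) = -12 (f(O, o) = -89 + 77 = -12)
319/(-12366) + f(y(14), L(6))/F(-211, -45) = 319/(-12366) - 12/(2*(-45)/(-45 - 211)) = 319*(-1/12366) - 12/(2*(-45)/(-256)) = -319/12366 - 12/(2*(-45)*(-1/256)) = -319/12366 - 12/45/128 = -319/12366 - 12*128/45 = -319/12366 - 512/15 = -2112059/61830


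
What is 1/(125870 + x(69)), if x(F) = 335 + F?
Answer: 1/126274 ≈ 7.9193e-6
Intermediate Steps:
1/(125870 + x(69)) = 1/(125870 + (335 + 69)) = 1/(125870 + 404) = 1/126274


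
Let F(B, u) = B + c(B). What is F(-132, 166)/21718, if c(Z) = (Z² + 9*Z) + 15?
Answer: 16119/21718 ≈ 0.74220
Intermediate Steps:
c(Z) = 15 + Z² + 9*Z
F(B, u) = 15 + B² + 10*B (F(B, u) = B + (15 + B² + 9*B) = 15 + B² + 10*B)
F(-132, 166)/21718 = (15 + (-132)² + 10*(-132))/21718 = (15 + 17424 - 1320)*(1/21718) = 16119*(1/21718) = 16119/21718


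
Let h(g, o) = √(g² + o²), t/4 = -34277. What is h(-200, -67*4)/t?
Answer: -√6989/34277 ≈ -0.0024390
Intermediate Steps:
t = -137108 (t = 4*(-34277) = -137108)
h(-200, -67*4)/t = √((-200)² + (-67*4)²)/(-137108) = √(40000 + (-268)²)*(-1/137108) = √(40000 + 71824)*(-1/137108) = √111824*(-1/137108) = (4*√6989)*(-1/137108) = -√6989/34277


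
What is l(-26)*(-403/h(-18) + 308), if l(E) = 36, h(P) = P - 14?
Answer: 92331/8 ≈ 11541.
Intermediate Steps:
h(P) = -14 + P
l(-26)*(-403/h(-18) + 308) = 36*(-403/(-14 - 18) + 308) = 36*(-403/(-32) + 308) = 36*(-403*(-1/32) + 308) = 36*(403/32 + 308) = 36*(10259/32) = 92331/8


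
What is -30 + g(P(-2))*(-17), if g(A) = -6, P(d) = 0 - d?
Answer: 72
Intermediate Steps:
P(d) = -d
-30 + g(P(-2))*(-17) = -30 - 6*(-17) = -30 + 102 = 72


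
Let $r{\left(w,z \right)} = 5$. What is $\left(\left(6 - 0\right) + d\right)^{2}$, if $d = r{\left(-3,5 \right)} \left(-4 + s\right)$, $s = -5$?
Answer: $1521$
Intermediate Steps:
$d = -45$ ($d = 5 \left(-4 - 5\right) = 5 \left(-9\right) = -45$)
$\left(\left(6 - 0\right) + d\right)^{2} = \left(\left(6 - 0\right) - 45\right)^{2} = \left(\left(6 + 0\right) - 45\right)^{2} = \left(6 - 45\right)^{2} = \left(-39\right)^{2} = 1521$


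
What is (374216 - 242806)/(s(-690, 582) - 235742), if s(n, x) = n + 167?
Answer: -26282/47253 ≈ -0.55620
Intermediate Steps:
s(n, x) = 167 + n
(374216 - 242806)/(s(-690, 582) - 235742) = (374216 - 242806)/((167 - 690) - 235742) = 131410/(-523 - 235742) = 131410/(-236265) = 131410*(-1/236265) = -26282/47253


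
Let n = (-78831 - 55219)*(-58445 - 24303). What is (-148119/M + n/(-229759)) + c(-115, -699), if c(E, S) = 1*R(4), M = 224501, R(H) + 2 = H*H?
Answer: -2489559918589095/51581125259 ≈ -48265.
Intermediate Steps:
R(H) = -2 + H**2 (R(H) = -2 + H*H = -2 + H**2)
n = 11092369400 (n = -134050*(-82748) = 11092369400)
c(E, S) = 14 (c(E, S) = 1*(-2 + 4**2) = 1*(-2 + 16) = 1*14 = 14)
(-148119/M + n/(-229759)) + c(-115, -699) = (-148119/224501 + 11092369400/(-229759)) + 14 = (-148119*1/224501 + 11092369400*(-1/229759)) + 14 = (-148119/224501 - 11092369400/229759) + 14 = -2490282054342721/51581125259 + 14 = -2489559918589095/51581125259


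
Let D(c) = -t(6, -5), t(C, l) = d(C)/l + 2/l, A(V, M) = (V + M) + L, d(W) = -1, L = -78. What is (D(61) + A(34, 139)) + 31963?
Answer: 160291/5 ≈ 32058.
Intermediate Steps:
A(V, M) = -78 + M + V (A(V, M) = (V + M) - 78 = (M + V) - 78 = -78 + M + V)
t(C, l) = 1/l (t(C, l) = -1/l + 2/l = 1/l)
D(c) = 1/5 (D(c) = -1/(-5) = -1*(-1/5) = 1/5)
(D(61) + A(34, 139)) + 31963 = (1/5 + (-78 + 139 + 34)) + 31963 = (1/5 + 95) + 31963 = 476/5 + 31963 = 160291/5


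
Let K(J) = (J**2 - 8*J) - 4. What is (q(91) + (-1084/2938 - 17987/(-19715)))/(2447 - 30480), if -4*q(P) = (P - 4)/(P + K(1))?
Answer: -503264643/51959878659520 ≈ -9.6856e-6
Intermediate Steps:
K(J) = -4 + J**2 - 8*J
q(P) = -(-4 + P)/(4*(-11 + P)) (q(P) = -(P - 4)/(4*(P + (-4 + 1**2 - 8*1))) = -(-4 + P)/(4*(P + (-4 + 1 - 8))) = -(-4 + P)/(4*(P - 11)) = -(-4 + P)/(4*(-11 + P)))
(q(91) + (-1084/2938 - 17987/(-19715)))/(2447 - 30480) = ((4 - 1*91)/(4*(-11 + 91)) + (-1084/2938 - 17987/(-19715)))/(2447 - 30480) = ((1/4)*(4 - 91)/80 + (-1084*1/2938 - 17987*(-1/19715)))/(-28033) = ((1/4)*(1/80)*(-87) + (-542/1469 + 17987/19715))*(-1/28033) = (-87/320 + 15737373/28961335)*(-1/28033) = (503264643/1853525440)*(-1/28033) = -503264643/51959878659520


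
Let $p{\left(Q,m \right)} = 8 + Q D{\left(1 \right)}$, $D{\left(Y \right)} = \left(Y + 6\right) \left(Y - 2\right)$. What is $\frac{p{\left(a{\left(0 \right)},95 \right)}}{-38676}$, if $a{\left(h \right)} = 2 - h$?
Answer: $\frac{1}{6446} \approx 0.00015514$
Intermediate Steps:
$D{\left(Y \right)} = \left(-2 + Y\right) \left(6 + Y\right)$ ($D{\left(Y \right)} = \left(6 + Y\right) \left(-2 + Y\right) = \left(-2 + Y\right) \left(6 + Y\right)$)
$p{\left(Q,m \right)} = 8 - 7 Q$ ($p{\left(Q,m \right)} = 8 + Q \left(-12 + 1^{2} + 4 \cdot 1\right) = 8 + Q \left(-12 + 1 + 4\right) = 8 + Q \left(-7\right) = 8 - 7 Q$)
$\frac{p{\left(a{\left(0 \right)},95 \right)}}{-38676} = \frac{8 - 7 \left(2 - 0\right)}{-38676} = \left(8 - 7 \left(2 + 0\right)\right) \left(- \frac{1}{38676}\right) = \left(8 - 14\right) \left(- \frac{1}{38676}\right) = \left(-6\right) \left(- \frac{1}{38676}\right) = \frac{1}{6446}$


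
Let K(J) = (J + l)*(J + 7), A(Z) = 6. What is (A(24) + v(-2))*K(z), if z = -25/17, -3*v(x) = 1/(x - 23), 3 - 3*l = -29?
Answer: 19882786/65025 ≈ 305.77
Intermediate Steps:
l = 32/3 (l = 1 - 1/3*(-29) = 1 + 29/3 = 32/3 ≈ 10.667)
v(x) = -1/(3*(-23 + x)) (v(x) = -1/(3*(x - 23)) = -1/(3*(-23 + x)))
z = -25/17 (z = -25*1/17 = -25/17 ≈ -1.4706)
K(J) = (7 + J)*(32/3 + J) (K(J) = (J + 32/3)*(J + 7) = (32/3 + J)*(7 + J) = (7 + J)*(32/3 + J))
(A(24) + v(-2))*K(z) = (6 - 1/(-69 + 3*(-2)))*(224/3 + (-25/17)**2 + (53/3)*(-25/17)) = (6 - 1/(-69 - 6))*(224/3 + 625/289 - 1325/51) = (6 - 1/(-75))*(44086/867) = (6 - 1*(-1/75))*(44086/867) = (6 + 1/75)*(44086/867) = (451/75)*(44086/867) = 19882786/65025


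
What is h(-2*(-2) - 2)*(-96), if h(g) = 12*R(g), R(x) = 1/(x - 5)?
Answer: 384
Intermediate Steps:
R(x) = 1/(-5 + x)
h(g) = 12/(-5 + g)
h(-2*(-2) - 2)*(-96) = (12/(-5 + (-2*(-2) - 2)))*(-96) = (12/(-5 + (4 - 2)))*(-96) = (12/(-5 + 2))*(-96) = (12/(-3))*(-96) = (12*(-⅓))*(-96) = -4*(-96) = 384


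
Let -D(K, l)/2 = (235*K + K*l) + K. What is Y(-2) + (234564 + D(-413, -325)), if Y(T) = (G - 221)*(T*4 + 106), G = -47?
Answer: 134786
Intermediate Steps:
D(K, l) = -472*K - 2*K*l (D(K, l) = -2*((235*K + K*l) + K) = -2*(236*K + K*l) = -472*K - 2*K*l)
Y(T) = -28408 - 1072*T (Y(T) = (-47 - 221)*(T*4 + 106) = -268*(4*T + 106) = -268*(106 + 4*T) = -28408 - 1072*T)
Y(-2) + (234564 + D(-413, -325)) = (-28408 - 1072*(-2)) + (234564 - 2*(-413)*(236 - 325)) = (-28408 + 2144) + (234564 - 2*(-413)*(-89)) = -26264 + (234564 - 73514) = -26264 + 161050 = 134786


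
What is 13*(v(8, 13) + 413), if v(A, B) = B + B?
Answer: 5707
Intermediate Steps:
v(A, B) = 2*B
13*(v(8, 13) + 413) = 13*(2*13 + 413) = 13*(26 + 413) = 13*439 = 5707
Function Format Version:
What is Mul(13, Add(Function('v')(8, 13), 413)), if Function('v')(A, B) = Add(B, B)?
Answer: 5707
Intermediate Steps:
Function('v')(A, B) = Mul(2, B)
Mul(13, Add(Function('v')(8, 13), 413)) = Mul(13, Add(Mul(2, 13), 413)) = Mul(13, Add(26, 413)) = Mul(13, 439) = 5707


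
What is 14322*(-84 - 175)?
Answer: -3709398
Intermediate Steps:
14322*(-84 - 175) = 14322*(-259) = -3709398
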